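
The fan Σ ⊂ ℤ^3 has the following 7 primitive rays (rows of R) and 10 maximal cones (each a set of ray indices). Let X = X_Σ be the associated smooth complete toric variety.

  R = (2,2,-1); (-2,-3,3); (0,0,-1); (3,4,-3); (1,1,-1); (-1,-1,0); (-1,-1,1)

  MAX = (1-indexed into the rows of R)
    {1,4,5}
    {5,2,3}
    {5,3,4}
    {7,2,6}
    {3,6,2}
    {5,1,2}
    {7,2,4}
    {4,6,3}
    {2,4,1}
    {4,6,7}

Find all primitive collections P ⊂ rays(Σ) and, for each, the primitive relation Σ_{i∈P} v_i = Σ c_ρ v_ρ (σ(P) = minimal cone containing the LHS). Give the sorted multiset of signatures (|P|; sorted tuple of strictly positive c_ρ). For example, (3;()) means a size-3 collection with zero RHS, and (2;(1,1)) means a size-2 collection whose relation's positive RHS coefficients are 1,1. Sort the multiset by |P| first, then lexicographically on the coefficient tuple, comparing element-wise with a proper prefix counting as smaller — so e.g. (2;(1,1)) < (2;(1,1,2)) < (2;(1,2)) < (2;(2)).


Σ has 9 primitive collections:

  • {5,7}:  v_{5} + v_{7} = 0  so sig = (2;())
  • {1,6}:  v_{1} + v_{6} = v_{5}  so sig = (2;(1))
  • {3,7}:  v_{3} + v_{7} = v_{6}  so sig = (2;(1))
  • {5,6}:  v_{5} + v_{6} = v_{3}  so sig = (2;(1))
  • {1,7}:  v_{1} + v_{7} = v_{2} + v_{4}  so sig = (2;(1,1))
  • {1,3}:  v_{1} + v_{3} = 2·v_{5}  so sig = (2;(2))
  • {2,4,6}:  v_{2} + v_{4} + v_{6} = 0  so sig = (3;())
  • {2,3,4}:  v_{2} + v_{3} + v_{4} = v_{5}  so sig = (3;(1))
  • {2,4,5}:  v_{2} + v_{4} + v_{5} = v_{1}  so sig = (3;(1))

Signatures (|P|; sorted positive RHS coefficients), sorted:
{ (2;()),  (2;(1)) ×3,  (2;(1,1)),  (2;(2)),  (3;()),  (3;(1)) ×2 }


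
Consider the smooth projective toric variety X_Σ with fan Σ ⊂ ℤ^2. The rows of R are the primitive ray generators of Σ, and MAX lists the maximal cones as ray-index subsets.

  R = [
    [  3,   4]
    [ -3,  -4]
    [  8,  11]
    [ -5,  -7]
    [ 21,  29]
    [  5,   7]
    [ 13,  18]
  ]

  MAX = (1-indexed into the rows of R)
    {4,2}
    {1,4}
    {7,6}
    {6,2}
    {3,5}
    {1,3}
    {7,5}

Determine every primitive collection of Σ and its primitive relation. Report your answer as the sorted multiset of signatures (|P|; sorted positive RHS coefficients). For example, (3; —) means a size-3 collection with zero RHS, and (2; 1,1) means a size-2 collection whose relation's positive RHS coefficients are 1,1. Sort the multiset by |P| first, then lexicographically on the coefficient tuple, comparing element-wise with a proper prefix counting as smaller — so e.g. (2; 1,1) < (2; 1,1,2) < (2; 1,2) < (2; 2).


|primitive collections| = 14. Relations:

  P = {1,2}:  v_{1} + v_{2} = 0  so sig = (2; —)
  P = {4,6}:  v_{4} + v_{6} = 0  so sig = (2; —)
  P = {1,6}:  v_{1} + v_{6} = v_{3}  so sig = (2; 1)
  P = {2,3}:  v_{2} + v_{3} = v_{6}  so sig = (2; 1)
  P = {3,4}:  v_{3} + v_{4} = v_{1}  so sig = (2; 1)
  P = {3,6}:  v_{3} + v_{6} = v_{7}  so sig = (2; 1)
  P = {3,7}:  v_{3} + v_{7} = v_{5}  so sig = (2; 1)
  P = {4,7}:  v_{4} + v_{7} = v_{3}  so sig = (2; 1)
  P = {2,5}:  v_{2} + v_{5} = v_{6} + v_{7}  so sig = (2; 1,1)
  P = {1,7}:  v_{1} + v_{7} = 2·v_{3}  so sig = (2; 2)
  P = {2,7}:  v_{2} + v_{7} = 2·v_{6}  so sig = (2; 2)
  P = {4,5}:  v_{4} + v_{5} = 2·v_{3}  so sig = (2; 2)
  P = {5,6}:  v_{5} + v_{6} = 2·v_{7}  so sig = (2; 2)
  P = {1,5}:  v_{1} + v_{5} = 3·v_{3}  so sig = (2; 3)

Signatures (|P|; sorted positive RHS coefficients), sorted:
[(2; —), (2; —), (2; 1), (2; 1), (2; 1), (2; 1), (2; 1), (2; 1), (2; 1,1), (2; 2), (2; 2), (2; 2), (2; 2), (2; 3)]


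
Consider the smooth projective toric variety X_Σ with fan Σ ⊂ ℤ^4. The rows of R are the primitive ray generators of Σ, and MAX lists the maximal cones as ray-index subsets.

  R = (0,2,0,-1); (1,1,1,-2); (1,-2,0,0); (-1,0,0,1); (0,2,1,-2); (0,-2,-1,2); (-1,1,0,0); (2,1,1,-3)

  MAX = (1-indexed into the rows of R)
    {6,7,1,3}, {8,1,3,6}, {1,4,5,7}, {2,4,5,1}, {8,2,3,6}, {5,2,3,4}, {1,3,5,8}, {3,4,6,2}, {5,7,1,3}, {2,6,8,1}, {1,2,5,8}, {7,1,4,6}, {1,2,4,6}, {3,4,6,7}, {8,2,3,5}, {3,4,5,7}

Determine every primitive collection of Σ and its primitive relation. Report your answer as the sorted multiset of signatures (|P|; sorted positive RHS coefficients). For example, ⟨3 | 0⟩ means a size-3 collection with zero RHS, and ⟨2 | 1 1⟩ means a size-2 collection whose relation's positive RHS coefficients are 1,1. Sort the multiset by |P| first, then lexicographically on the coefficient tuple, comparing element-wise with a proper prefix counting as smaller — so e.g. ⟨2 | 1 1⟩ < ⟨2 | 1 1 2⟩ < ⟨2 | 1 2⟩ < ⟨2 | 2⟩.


6 minimal non-faces of Δ(Σ) (on 8 rays):

  P={5,6}:  v_{5} + v_{6} = 0 ; sig = ⟨2 | 0⟩
  P={2,7}:  v_{2} + v_{7} = v_{5} ; sig = ⟨2 | 1⟩
  P={4,8}:  v_{4} + v_{8} = v_{2} ; sig = ⟨2 | 1⟩
  P={7,8}:  v_{7} + v_{8} = v_{1} + v_{3} + v_{5} ; sig = ⟨2 | 1 1 1⟩
  P={1,3,4}:  v_{1} + v_{3} + v_{4} = 0 ; sig = ⟨3 | 0⟩
  P={1,2,3}:  v_{1} + v_{2} + v_{3} = v_{8} ; sig = ⟨3 | 1⟩

Hence PRS(X_Σ) =
{ ⟨2 | 0⟩,  ⟨2 | 1⟩ ×2,  ⟨2 | 1 1 1⟩,  ⟨3 | 0⟩,  ⟨3 | 1⟩ }


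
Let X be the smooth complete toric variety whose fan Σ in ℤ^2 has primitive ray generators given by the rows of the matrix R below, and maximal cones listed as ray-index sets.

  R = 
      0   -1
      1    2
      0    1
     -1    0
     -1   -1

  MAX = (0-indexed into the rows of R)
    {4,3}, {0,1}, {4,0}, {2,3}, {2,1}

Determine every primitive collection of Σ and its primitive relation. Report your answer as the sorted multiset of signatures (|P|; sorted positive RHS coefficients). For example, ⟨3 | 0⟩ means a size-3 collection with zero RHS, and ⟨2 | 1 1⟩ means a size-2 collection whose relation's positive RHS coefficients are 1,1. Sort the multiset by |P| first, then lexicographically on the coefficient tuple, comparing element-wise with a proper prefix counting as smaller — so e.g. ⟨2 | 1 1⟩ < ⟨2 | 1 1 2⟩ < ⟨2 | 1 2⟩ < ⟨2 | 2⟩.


Σ has 5 primitive collections:

  P = {0,2}:  v_{0} + v_{2} = 0  so sig = ⟨2 | 0⟩
  P = {0,3}:  v_{0} + v_{3} = v_{4}  so sig = ⟨2 | 1⟩
  P = {1,4}:  v_{1} + v_{4} = v_{2}  so sig = ⟨2 | 1⟩
  P = {2,4}:  v_{2} + v_{4} = v_{3}  so sig = ⟨2 | 1⟩
  P = {1,3}:  v_{1} + v_{3} = 2·v_{2}  so sig = ⟨2 | 2⟩

Hence PRS(X_Σ) =
    |P|=2: 5 collections, coeffs (), (1), (1), (1), (2)


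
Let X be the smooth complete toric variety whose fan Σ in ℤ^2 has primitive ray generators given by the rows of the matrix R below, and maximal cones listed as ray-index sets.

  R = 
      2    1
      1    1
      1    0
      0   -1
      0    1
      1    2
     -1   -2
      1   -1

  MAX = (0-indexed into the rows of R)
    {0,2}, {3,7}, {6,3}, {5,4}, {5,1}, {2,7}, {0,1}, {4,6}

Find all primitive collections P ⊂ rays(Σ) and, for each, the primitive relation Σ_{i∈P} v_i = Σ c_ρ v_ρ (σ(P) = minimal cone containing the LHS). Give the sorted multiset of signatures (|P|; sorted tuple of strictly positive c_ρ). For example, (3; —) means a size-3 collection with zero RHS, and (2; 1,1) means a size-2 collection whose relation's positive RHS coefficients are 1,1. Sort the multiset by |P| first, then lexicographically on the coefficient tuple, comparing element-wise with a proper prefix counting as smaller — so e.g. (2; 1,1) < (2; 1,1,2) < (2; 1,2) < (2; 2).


Primitive collections (20):

  • {3,4}:  v_{3} + v_{4} = 0  ⇒ sig = (2; —)
  • {5,6}:  v_{5} + v_{6} = 0  ⇒ sig = (2; —)
  • {0,6}:  v_{0} + v_{6} = v_{7}  ⇒ sig = (2; 1)
  • {1,2}:  v_{1} + v_{2} = v_{0}  ⇒ sig = (2; 1)
  • {1,3}:  v_{1} + v_{3} = v_{2}  ⇒ sig = (2; 1)
  • {1,4}:  v_{1} + v_{4} = v_{5}  ⇒ sig = (2; 1)
  • {1,6}:  v_{1} + v_{6} = v_{3}  ⇒ sig = (2; 1)
  • {2,3}:  v_{2} + v_{3} = v_{7}  ⇒ sig = (2; 1)
  • {2,4}:  v_{2} + v_{4} = v_{1}  ⇒ sig = (2; 1)
  • {3,5}:  v_{3} + v_{5} = v_{1}  ⇒ sig = (2; 1)
  • {4,7}:  v_{4} + v_{7} = v_{2}  ⇒ sig = (2; 1)
  • {5,7}:  v_{5} + v_{7} = v_{0}  ⇒ sig = (2; 1)
  • {0,3}:  v_{0} + v_{3} = 2·v_{2}  ⇒ sig = (2; 2)
  • {0,4}:  v_{0} + v_{4} = 2·v_{1}  ⇒ sig = (2; 2)
  • {1,7}:  v_{1} + v_{7} = 2·v_{2}  ⇒ sig = (2; 2)
  • {2,5}:  v_{2} + v_{5} = 2·v_{1}  ⇒ sig = (2; 2)
  • {2,6}:  v_{2} + v_{6} = 2·v_{3}  ⇒ sig = (2; 2)
  • {0,5}:  v_{0} + v_{5} = 3·v_{1}  ⇒ sig = (2; 3)
  • {0,7}:  v_{0} + v_{7} = 3·v_{2}  ⇒ sig = (2; 3)
  • {6,7}:  v_{6} + v_{7} = 3·v_{3}  ⇒ sig = (2; 3)

Sorted signature multiset PRS(X):
    (2; —)
    (2; —)
    (2; 1)
    (2; 1)
    (2; 1)
    (2; 1)
    (2; 1)
    (2; 1)
    (2; 1)
    (2; 1)
    (2; 1)
    (2; 1)
    (2; 2)
    (2; 2)
    (2; 2)
    (2; 2)
    (2; 2)
    (2; 3)
    (2; 3)
    (2; 3)


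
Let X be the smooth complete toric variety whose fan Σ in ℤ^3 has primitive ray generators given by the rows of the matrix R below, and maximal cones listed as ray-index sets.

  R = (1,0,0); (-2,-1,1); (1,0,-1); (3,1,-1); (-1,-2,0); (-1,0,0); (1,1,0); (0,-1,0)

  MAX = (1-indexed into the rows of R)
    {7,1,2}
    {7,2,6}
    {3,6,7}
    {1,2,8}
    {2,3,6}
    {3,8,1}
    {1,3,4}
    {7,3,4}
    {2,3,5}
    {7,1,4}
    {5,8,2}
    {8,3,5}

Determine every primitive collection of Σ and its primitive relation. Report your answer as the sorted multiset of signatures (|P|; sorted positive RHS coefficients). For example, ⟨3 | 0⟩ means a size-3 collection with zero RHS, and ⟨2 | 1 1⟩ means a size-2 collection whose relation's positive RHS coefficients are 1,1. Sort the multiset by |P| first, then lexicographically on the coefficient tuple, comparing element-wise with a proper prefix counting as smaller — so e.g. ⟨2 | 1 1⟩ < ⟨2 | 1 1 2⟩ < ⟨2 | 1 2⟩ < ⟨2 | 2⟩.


Primitive collections (14):

  {1,6}:  v_{1} + v_{6} = 0 — sig = ⟨2 | 0⟩
  {2,4}:  v_{2} + v_{4} = v_{1} — sig = ⟨2 | 1⟩
  {5,7}:  v_{5} + v_{7} = v_{8} — sig = ⟨2 | 1⟩
  {7,8}:  v_{7} + v_{8} = v_{1} — sig = ⟨2 | 1⟩
  {4,6}:  v_{4} + v_{6} = v_{3} + v_{7} — sig = ⟨2 | 1 1⟩
  {6,8}:  v_{6} + v_{8} = v_{2} + v_{3} — sig = ⟨2 | 1 1⟩
  {4,5}:  v_{4} + v_{5} = v_{1} + v_{3} + v_{8} — sig = ⟨2 | 1 1 1⟩
  {4,8}:  v_{4} + v_{8} = 2·v_{1} + v_{3} — sig = ⟨2 | 1 2⟩
  {1,5}:  v_{1} + v_{5} = 2·v_{8} — sig = ⟨2 | 2⟩
  {5,6}:  v_{5} + v_{6} = 2·v_{2} + 2·v_{3} — sig = ⟨2 | 2 2⟩
  {2,3,7}:  v_{2} + v_{3} + v_{7} = 0 — sig = ⟨3 | 0⟩
  {1,2,3}:  v_{1} + v_{2} + v_{3} = v_{8} — sig = ⟨3 | 1⟩
  {1,3,7}:  v_{1} + v_{3} + v_{7} = v_{4} — sig = ⟨3 | 1⟩
  {2,3,8}:  v_{2} + v_{3} + v_{8} = v_{5} — sig = ⟨3 | 1⟩

so the primitive-relation signature multiset is
{ ⟨2 | 0⟩,  ⟨2 | 1⟩ ×3,  ⟨2 | 1 1⟩ ×2,  ⟨2 | 1 1 1⟩,  ⟨2 | 1 2⟩,  ⟨2 | 2⟩,  ⟨2 | 2 2⟩,  ⟨3 | 0⟩,  ⟨3 | 1⟩ ×3 }


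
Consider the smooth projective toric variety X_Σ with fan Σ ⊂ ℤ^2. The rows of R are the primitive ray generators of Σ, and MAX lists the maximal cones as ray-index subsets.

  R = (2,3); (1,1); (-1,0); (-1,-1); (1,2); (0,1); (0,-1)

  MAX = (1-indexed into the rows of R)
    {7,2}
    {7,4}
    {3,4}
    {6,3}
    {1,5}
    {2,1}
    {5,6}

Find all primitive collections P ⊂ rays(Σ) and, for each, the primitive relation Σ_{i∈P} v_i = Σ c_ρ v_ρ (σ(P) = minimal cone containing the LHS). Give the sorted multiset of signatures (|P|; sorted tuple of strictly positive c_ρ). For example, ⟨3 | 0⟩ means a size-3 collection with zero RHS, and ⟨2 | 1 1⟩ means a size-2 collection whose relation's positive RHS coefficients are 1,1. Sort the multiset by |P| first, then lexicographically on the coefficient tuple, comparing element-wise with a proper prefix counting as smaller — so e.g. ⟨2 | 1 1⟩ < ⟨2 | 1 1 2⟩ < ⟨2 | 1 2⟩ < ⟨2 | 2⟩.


14 collections generate NE(X_Σ); each relation:

  • {2,4}:  v_{2} + v_{4} = 0 — sig = ⟨2 | 0⟩
  • {6,7}:  v_{6} + v_{7} = 0 — sig = ⟨2 | 0⟩
  • {1,4}:  v_{1} + v_{4} = v_{5} — sig = ⟨2 | 1⟩
  • {2,3}:  v_{2} + v_{3} = v_{6} — sig = ⟨2 | 1⟩
  • {2,5}:  v_{2} + v_{5} = v_{1} — sig = ⟨2 | 1⟩
  • {2,6}:  v_{2} + v_{6} = v_{5} — sig = ⟨2 | 1⟩
  • {3,7}:  v_{3} + v_{7} = v_{4} — sig = ⟨2 | 1⟩
  • {4,5}:  v_{4} + v_{5} = v_{6} — sig = ⟨2 | 1⟩
  • {4,6}:  v_{4} + v_{6} = v_{3} — sig = ⟨2 | 1⟩
  • {5,7}:  v_{5} + v_{7} = v_{2} — sig = ⟨2 | 1⟩
  • {1,3}:  v_{1} + v_{3} = v_{5} + v_{6} — sig = ⟨2 | 1 1⟩
  • {1,6}:  v_{1} + v_{6} = 2·v_{5} — sig = ⟨2 | 2⟩
  • {1,7}:  v_{1} + v_{7} = 2·v_{2} — sig = ⟨2 | 2⟩
  • {3,5}:  v_{3} + v_{5} = 2·v_{6} — sig = ⟨2 | 2⟩

Signatures (|P|; sorted positive RHS coefficients), sorted:
    |P|=2: 14 collections, coeffs (), (), (1), (1), (1), (1), (1), (1), (1), (1), (1,1), (2), (2), (2)


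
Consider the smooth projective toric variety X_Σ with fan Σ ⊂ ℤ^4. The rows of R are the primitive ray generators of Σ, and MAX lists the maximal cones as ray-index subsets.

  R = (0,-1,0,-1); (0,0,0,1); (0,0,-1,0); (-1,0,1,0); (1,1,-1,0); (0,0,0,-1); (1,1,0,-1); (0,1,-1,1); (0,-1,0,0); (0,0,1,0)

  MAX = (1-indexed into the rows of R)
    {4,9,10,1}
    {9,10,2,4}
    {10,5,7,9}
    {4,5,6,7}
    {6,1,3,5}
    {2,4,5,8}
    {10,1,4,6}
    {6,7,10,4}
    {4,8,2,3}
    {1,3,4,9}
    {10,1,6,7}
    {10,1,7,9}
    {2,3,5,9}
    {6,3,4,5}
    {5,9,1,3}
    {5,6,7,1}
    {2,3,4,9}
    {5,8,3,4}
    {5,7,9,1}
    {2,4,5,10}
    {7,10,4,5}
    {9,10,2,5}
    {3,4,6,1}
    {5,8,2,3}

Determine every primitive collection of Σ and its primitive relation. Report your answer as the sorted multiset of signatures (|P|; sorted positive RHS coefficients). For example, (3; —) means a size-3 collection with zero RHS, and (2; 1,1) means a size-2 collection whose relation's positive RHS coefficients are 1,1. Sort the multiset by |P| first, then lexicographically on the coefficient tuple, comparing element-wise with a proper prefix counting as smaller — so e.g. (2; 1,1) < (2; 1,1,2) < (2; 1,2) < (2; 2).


Minimal non-faces — 18 found among 10 rays, 24 max cones:

  P = {2,6}:  v_{2} + v_{6} = 0 — sig = (2; —)
  P = {3,10}:  v_{3} + v_{10} = 0 — sig = (2; —)
  P = {1,2}:  v_{1} + v_{2} = v_{9} — sig = (2; 1)
  P = {1,8}:  v_{1} + v_{8} = v_{3} — sig = (2; 1)
  P = {6,9}:  v_{6} + v_{9} = v_{1} — sig = (2; 1)
  P = {2,7}:  v_{2} + v_{7} = v_{5} + v_{10} — sig = (2; 1,1)
  P = {3,7}:  v_{3} + v_{7} = v_{5} + v_{6} — sig = (2; 1,1)
  P = {8,9}:  v_{8} + v_{9} = v_{2} + v_{3} — sig = (2; 1,1)
  P = {6,8}:  v_{6} + v_{8} = v_{3} + v_{4} + v_{5} — sig = (2; 1,1,1)
  P = {8,10}:  v_{8} + v_{10} = v_{2} + v_{4} + v_{5} — sig = (2; 1,1,1)
  P = {7,8}:  v_{7} + v_{8} = v_{4} + 2·v_{5} — sig = (2; 1,2)
  P = {4,5,9}:  v_{4} + v_{5} + v_{9} = 0 — sig = (3; —)
  P = {1,4,5}:  v_{1} + v_{4} + v_{5} = v_{6} — sig = (3; 1)
  P = {5,6,10}:  v_{5} + v_{6} + v_{10} = v_{7} — sig = (3; 1)
  P = {1,5,10}:  v_{1} + v_{5} + v_{10} = v_{7} + v_{9} — sig = (3; 1,1)
  P = {4,7,9}:  v_{4} + v_{7} + v_{9} = v_{6} + v_{10} — sig = (3; 1,1)
  P = {1,4,7}:  v_{1} + v_{4} + v_{7} = 2·v_{6} + v_{10} — sig = (3; 1,2)
  P = {2,3,4,5}:  v_{2} + v_{3} + v_{4} + v_{5} = v_{8} — sig = (4; 1)

Hence PRS(X_Σ) =
[(2; —), (2; —), (2; 1), (2; 1), (2; 1), (2; 1,1), (2; 1,1), (2; 1,1), (2; 1,1,1), (2; 1,1,1), (2; 1,2), (3; —), (3; 1), (3; 1), (3; 1,1), (3; 1,1), (3; 1,2), (4; 1)]


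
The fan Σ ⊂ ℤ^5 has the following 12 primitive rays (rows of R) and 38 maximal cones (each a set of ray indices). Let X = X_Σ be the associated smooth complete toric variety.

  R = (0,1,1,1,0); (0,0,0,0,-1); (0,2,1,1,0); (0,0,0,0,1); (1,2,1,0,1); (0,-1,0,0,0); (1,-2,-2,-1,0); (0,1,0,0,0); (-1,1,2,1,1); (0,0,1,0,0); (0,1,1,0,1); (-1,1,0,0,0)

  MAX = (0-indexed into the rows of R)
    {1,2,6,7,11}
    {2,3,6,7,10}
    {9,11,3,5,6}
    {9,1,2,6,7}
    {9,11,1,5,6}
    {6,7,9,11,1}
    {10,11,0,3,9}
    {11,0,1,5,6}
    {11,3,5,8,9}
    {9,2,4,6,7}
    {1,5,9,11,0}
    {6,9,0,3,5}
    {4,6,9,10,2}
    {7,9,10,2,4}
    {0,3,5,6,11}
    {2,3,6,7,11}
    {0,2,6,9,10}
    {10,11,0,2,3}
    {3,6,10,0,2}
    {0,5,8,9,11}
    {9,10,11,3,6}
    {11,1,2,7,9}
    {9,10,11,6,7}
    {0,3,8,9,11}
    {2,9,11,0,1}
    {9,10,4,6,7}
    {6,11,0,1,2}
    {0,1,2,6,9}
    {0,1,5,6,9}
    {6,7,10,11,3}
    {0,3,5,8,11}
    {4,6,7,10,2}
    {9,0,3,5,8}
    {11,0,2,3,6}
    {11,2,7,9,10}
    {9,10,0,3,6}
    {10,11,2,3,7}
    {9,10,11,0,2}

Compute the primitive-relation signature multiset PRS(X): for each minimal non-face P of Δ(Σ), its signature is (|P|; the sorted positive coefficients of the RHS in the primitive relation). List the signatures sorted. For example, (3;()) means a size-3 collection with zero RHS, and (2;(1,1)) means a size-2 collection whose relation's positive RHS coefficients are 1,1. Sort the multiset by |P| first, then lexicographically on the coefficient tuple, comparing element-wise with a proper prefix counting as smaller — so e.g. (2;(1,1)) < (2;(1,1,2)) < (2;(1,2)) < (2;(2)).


|primitive collections| = 25. Relations:

  P = {1,3}:  v_{1} + v_{3} = 0  so sig = (2;())
  P = {5,7}:  v_{5} + v_{7} = 0  so sig = (2;())
  P = {0,7}:  v_{0} + v_{7} = v_{2}  so sig = (2;(1))
  P = {2,5}:  v_{2} + v_{5} = v_{0}  so sig = (2;(1))
  P = {1,10}:  v_{1} + v_{10} = v_{7} + v_{9}  so sig = (2;(1,1))
  P = {5,10}:  v_{5} + v_{10} = v_{3} + v_{9}  so sig = (2;(1,1))
  P = {6,8}:  v_{6} + v_{8} = v_{3} + v_{5}  so sig = (2;(1,1))
  P = {1,8}:  v_{1} + v_{8} = v_{0} + v_{5} + v_{9} + v_{11}  so sig = (2;(1,1,1,1))
  P = {4,5}:  v_{4} + v_{5} = v_{2} + v_{6} + v_{9} + v_{10}  so sig = (2;(1,1,1,1))
  P = {7,8}:  v_{7} + v_{8} = v_{0} + v_{3} + v_{9} + v_{11}  so sig = (2;(1,1,1,1))
  P = {0,4}:  v_{0} + v_{4} = 2·v_{2} + v_{6} + v_{9} + v_{10}  so sig = (2;(1,1,1,2))
  P = {2,8}:  v_{2} + v_{8} = 2·v_{0} + v_{3} + v_{9} + v_{11}  so sig = (2;(1,1,1,2))
  P = {3,4}:  v_{3} + v_{4} = v_{2} + v_{6} + 2·v_{10}  so sig = (2;(1,1,2))
  P = {1,4}:  v_{1} + v_{4} = v_{2} + v_{6} + 2·v_{7} + 2·v_{9}  so sig = (2;(1,1,2,2))
  P = {8,10}:  v_{8} + v_{10} = v_{0} + 2·v_{3} + 2·v_{9} + v_{11}  so sig = (2;(1,1,2,2))
  P = {4,8}:  v_{4} + v_{8} = v_{0} + 2·v_{10}  so sig = (2;(1,2))
  P = {4,11}:  v_{4} + v_{11} = 2·v_{7} + v_{10}  so sig = (2;(1,2))
  P = {3,7,9}:  v_{3} + v_{7} + v_{9} = v_{10}  so sig = (3;(1))
  P = {2,3,9}:  v_{2} + v_{3} + v_{9} = v_{0} + v_{10}  so sig = (3;(1,1))
  P = {0,6,9,11}:  v_{0} + v_{6} + v_{9} + v_{11} = 0  so sig = (4;())
  P = {2,6,9,11}:  v_{2} + v_{6} + v_{9} + v_{11} = v_{7}  so sig = (4;(1))
  P = {0,6,10,11}:  v_{0} + v_{6} + v_{10} + v_{11} = v_{3} + v_{7}  so sig = (4;(1,1))
  P = {2,6,10,11}:  v_{2} + v_{6} + v_{10} + v_{11} = v_{3} + 2·v_{7}  so sig = (4;(1,2))
  P = {0,3,5,9,11}:  v_{0} + v_{3} + v_{5} + v_{9} + v_{11} = v_{8}  so sig = (5;(1))
  P = {2,6,7,9,10}:  v_{2} + v_{6} + v_{7} + v_{9} + v_{10} = v_{4}  so sig = (5;(1))

Signatures (|P|; sorted positive RHS coefficients), sorted:
    |P|=2: 17 collections, coeffs (), (), (1), (1), (1,1), (1,1), (1,1), (1,1,1,1), (1,1,1,1), (1,1,1,1), (1,1,1,2), (1,1,1,2), (1,1,2), (1,1,2,2), (1,1,2,2), (1,2), (1,2)
    |P|=3: 2 collections, coeffs (1), (1,1)
    |P|=4: 4 collections, coeffs (), (1), (1,1), (1,2)
    |P|=5: 2 collections, coeffs (1), (1)


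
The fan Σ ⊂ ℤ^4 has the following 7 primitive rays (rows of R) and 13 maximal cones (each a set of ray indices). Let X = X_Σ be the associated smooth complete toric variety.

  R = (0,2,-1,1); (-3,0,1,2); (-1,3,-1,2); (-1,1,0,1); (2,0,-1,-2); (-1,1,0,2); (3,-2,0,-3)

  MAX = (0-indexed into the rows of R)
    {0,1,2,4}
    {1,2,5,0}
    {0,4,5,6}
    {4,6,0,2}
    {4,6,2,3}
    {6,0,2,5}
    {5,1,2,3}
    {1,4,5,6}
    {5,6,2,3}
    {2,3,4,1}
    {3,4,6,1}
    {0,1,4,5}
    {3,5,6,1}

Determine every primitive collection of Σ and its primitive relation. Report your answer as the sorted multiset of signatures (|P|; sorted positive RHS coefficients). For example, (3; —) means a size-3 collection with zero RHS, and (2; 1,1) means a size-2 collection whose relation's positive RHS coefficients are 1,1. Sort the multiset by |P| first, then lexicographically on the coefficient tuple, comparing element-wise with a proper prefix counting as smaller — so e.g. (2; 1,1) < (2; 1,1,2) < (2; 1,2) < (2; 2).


Σ has 5 primitive collections:

  P = {0,3}:  v_{0} + v_{3} = v_{2}  so sig = (2; 1)
  P = {0,1,6}:  v_{0} + v_{1} + v_{6} = 0  so sig = (3; —)
  P = {1,2,6}:  v_{1} + v_{2} + v_{6} = v_{3}  so sig = (3; 1)
  P = {3,4,5}:  v_{3} + v_{4} + v_{5} = v_{0}  so sig = (3; 1)
  P = {2,4,5}:  v_{2} + v_{4} + v_{5} = 2·v_{0}  so sig = (3; 2)

Signatures (|P|; sorted positive RHS coefficients), sorted:
[(2; 1), (3; —), (3; 1), (3; 1), (3; 2)]


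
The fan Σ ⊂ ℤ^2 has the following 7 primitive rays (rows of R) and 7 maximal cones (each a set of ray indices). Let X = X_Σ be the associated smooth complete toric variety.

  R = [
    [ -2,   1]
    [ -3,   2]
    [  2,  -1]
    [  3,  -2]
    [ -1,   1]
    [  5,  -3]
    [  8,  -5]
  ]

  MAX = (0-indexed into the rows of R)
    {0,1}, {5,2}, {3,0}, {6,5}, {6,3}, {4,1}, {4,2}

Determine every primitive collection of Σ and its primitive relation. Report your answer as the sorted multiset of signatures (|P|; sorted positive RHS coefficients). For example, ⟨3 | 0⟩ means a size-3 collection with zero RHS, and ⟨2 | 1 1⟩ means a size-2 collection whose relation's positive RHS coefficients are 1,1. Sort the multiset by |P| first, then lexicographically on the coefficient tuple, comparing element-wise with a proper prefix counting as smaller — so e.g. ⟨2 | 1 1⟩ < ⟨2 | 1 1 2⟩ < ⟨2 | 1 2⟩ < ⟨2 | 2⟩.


The 14 primitive collections of Σ (r=7, n=2):

  P = {0,2}:  v_{0} + v_{2} = 0  so sig = ⟨2 | 0⟩
  P = {1,3}:  v_{1} + v_{3} = 0  so sig = ⟨2 | 0⟩
  P = {0,4}:  v_{0} + v_{4} = v_{1}  so sig = ⟨2 | 1⟩
  P = {0,5}:  v_{0} + v_{5} = v_{3}  so sig = ⟨2 | 1⟩
  P = {1,2}:  v_{1} + v_{2} = v_{4}  so sig = ⟨2 | 1⟩
  P = {1,5}:  v_{1} + v_{5} = v_{2}  so sig = ⟨2 | 1⟩
  P = {1,6}:  v_{1} + v_{6} = v_{5}  so sig = ⟨2 | 1⟩
  P = {2,3}:  v_{2} + v_{3} = v_{5}  so sig = ⟨2 | 1⟩
  P = {3,4}:  v_{3} + v_{4} = v_{2}  so sig = ⟨2 | 1⟩
  P = {3,5}:  v_{3} + v_{5} = v_{6}  so sig = ⟨2 | 1⟩
  P = {4,6}:  v_{4} + v_{6} = v_{2} + v_{5}  so sig = ⟨2 | 1 1⟩
  P = {0,6}:  v_{0} + v_{6} = 2·v_{3}  so sig = ⟨2 | 2⟩
  P = {2,6}:  v_{2} + v_{6} = 2·v_{5}  so sig = ⟨2 | 2⟩
  P = {4,5}:  v_{4} + v_{5} = 2·v_{2}  so sig = ⟨2 | 2⟩

Signatures (|P|; sorted positive RHS coefficients), sorted:
    |P|=2: 14 collections, coeffs (), (), (1), (1), (1), (1), (1), (1), (1), (1), (1,1), (2), (2), (2)


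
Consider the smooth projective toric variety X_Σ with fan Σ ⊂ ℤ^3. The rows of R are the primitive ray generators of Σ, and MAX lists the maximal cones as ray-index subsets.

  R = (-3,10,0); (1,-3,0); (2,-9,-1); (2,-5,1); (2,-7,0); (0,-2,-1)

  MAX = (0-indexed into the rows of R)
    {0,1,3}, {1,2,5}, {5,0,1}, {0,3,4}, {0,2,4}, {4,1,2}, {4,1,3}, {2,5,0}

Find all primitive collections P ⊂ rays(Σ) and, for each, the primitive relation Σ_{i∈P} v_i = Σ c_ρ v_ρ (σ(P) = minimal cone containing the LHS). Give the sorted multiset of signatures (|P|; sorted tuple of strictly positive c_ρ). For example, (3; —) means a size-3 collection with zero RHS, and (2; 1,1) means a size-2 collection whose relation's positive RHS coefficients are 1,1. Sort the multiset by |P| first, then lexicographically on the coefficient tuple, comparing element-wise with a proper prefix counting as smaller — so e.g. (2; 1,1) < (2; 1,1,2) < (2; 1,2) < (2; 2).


The 5 primitive collections of Σ (r=6, n=3):

  P={3,5}:  v_{3} + v_{5} = v_{4} ; sig = (2; 1)
  P={4,5}:  v_{4} + v_{5} = v_{2} ; sig = (2; 1)
  P={2,3}:  v_{2} + v_{3} = 2·v_{4} ; sig = (2; 2)
  P={0,1,4}:  v_{0} + v_{1} + v_{4} = 0 ; sig = (3; —)
  P={0,1,2}:  v_{0} + v_{1} + v_{2} = v_{5} ; sig = (3; 1)

so the primitive-relation signature multiset is
{ (2; 1) ×2,  (2; 2),  (3; —),  (3; 1) }


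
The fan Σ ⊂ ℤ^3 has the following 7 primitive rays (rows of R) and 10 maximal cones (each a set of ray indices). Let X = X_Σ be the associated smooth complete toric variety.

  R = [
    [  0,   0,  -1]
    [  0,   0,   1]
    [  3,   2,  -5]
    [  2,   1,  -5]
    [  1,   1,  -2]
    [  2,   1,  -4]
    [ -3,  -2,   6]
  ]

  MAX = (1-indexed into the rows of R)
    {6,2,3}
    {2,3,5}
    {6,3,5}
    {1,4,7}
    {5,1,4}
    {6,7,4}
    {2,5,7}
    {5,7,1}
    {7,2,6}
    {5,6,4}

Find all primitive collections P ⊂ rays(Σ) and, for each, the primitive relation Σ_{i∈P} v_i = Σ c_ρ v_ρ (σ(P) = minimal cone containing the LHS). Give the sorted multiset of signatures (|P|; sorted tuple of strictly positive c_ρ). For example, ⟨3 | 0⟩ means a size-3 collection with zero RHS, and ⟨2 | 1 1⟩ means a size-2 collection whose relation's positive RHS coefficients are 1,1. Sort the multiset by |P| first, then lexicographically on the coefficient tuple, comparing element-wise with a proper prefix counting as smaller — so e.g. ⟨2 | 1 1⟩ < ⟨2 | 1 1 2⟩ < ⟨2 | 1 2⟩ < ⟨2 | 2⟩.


Σ has 9 primitive collections:

  P = {1,2}:  v_{1} + v_{2} = 0  →  sig = ⟨2 | 0⟩
  P = {1,6}:  v_{1} + v_{6} = v_{4}  →  sig = ⟨2 | 1⟩
  P = {2,4}:  v_{2} + v_{4} = v_{6}  →  sig = ⟨2 | 1⟩
  P = {3,7}:  v_{3} + v_{7} = v_{2}  →  sig = ⟨2 | 1⟩
  P = {1,3}:  v_{1} + v_{3} = v_{5} + v_{6}  →  sig = ⟨2 | 1 1⟩
  P = {3,4}:  v_{3} + v_{4} = v_{5} + 2·v_{6}  →  sig = ⟨2 | 1 2⟩
  P = {5,6,7}:  v_{5} + v_{6} + v_{7} = 0  →  sig = ⟨3 | 0⟩
  P = {2,5,6}:  v_{2} + v_{5} + v_{6} = v_{3}  →  sig = ⟨3 | 1⟩
  P = {4,5,7}:  v_{4} + v_{5} + v_{7} = v_{1}  →  sig = ⟨3 | 1⟩

Sorted signature multiset PRS(X):
    |P|=2: 6 collections, coeffs (), (1), (1), (1), (1,1), (1,2)
    |P|=3: 3 collections, coeffs (), (1), (1)


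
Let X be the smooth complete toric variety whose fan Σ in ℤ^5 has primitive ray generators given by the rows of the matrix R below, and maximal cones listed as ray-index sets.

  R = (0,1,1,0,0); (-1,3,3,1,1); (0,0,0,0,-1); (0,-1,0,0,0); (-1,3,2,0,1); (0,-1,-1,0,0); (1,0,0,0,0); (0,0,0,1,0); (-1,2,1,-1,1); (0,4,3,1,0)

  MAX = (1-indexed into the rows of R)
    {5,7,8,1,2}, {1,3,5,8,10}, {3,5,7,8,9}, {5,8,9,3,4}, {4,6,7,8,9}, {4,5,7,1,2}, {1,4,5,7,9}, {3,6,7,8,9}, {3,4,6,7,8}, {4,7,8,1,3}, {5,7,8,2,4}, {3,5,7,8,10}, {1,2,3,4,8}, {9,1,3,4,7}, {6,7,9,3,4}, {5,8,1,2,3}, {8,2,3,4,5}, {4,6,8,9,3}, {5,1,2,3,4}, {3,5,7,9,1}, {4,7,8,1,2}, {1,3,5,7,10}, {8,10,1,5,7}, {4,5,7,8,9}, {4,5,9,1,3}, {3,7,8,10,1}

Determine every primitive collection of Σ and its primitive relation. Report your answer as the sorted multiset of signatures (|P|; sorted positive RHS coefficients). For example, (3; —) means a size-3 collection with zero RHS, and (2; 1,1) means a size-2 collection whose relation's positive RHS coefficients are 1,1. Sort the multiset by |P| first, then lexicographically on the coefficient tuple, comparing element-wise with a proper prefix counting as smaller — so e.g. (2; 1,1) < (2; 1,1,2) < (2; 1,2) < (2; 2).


Minimal non-faces — 14 found among 10 rays, 26 max cones:

  P = {1,6}:  v_{1} + v_{6} = 0 — sig = (2; —)
  P = {5,6}:  v_{5} + v_{6} = v_{8} + v_{9} — sig = (2; 1,1)
  P = {2,6}:  v_{2} + v_{6} = v_{4} + v_{5} + v_{8} — sig = (2; 1,1,1)
  P = {6,10}:  v_{6} + v_{10} = v_{3} + v_{5} + v_{7} + v_{8} — sig = (2; 1,1,1,1)
  P = {9,10}:  v_{9} + v_{10} = v_{3} + 2·v_{5} + v_{7} — sig = (2; 1,1,2)
  P = {2,9}:  v_{2} + v_{9} = v_{4} + 2·v_{5} — sig = (2; 1,2)
  P = {2,10}:  v_{2} + v_{10} = 4·v_{1} + v_{5} + 2·v_{8} — sig = (2; 1,2,4)
  P = {4,10}:  v_{4} + v_{10} = 3·v_{1} + v_{8} — sig = (2; 1,3)
  P = {1,8,9}:  v_{1} + v_{8} + v_{9} = v_{5} — sig = (3; 1)
  P = {2,3,7}:  v_{2} + v_{3} + v_{7} = 3·v_{1} + v_{8} — sig = (3; 1,3)
  P = {1,4,5,8}:  v_{1} + v_{4} + v_{5} + v_{8} = v_{2} — sig = (4; 1)
  P = {3,4,5,7}:  v_{3} + v_{4} + v_{5} + v_{7} = 2·v_{1} — sig = (4; 2)
  P = {1,3,5,7,8}:  v_{1} + v_{3} + v_{5} + v_{7} + v_{8} = v_{10} — sig = (5; 1)
  P = {3,4,7,8,9}:  v_{3} + v_{4} + v_{7} + v_{8} + v_{9} = v_{1} — sig = (5; 1)

so the primitive-relation signature multiset is
{ (2; —),  (2; 1,1),  (2; 1,1,1),  (2; 1,1,1,1),  (2; 1,1,2),  (2; 1,2),  (2; 1,2,4),  (2; 1,3),  (3; 1),  (3; 1,3),  (4; 1),  (4; 2),  (5; 1) ×2 }


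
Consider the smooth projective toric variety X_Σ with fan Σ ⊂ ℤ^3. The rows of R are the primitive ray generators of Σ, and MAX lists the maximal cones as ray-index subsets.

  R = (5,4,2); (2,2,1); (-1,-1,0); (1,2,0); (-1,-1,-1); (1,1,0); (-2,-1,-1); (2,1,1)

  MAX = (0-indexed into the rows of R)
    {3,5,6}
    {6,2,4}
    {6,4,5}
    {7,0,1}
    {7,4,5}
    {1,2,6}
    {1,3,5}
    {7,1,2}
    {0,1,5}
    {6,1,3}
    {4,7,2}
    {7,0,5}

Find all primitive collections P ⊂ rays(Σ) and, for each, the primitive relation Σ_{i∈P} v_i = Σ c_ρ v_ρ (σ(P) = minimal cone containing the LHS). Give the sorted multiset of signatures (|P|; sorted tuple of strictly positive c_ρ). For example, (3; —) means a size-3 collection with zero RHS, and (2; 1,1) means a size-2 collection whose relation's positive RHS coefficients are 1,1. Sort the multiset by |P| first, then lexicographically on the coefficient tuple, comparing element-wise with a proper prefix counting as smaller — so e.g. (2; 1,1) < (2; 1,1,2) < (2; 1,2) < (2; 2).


|primitive collections| = 12. Relations:

  P={2,5}:  v_{2} + v_{5} = 0  so sig = (2; —)
  P={6,7}:  v_{6} + v_{7} = 0  so sig = (2; —)
  P={1,4}:  v_{1} + v_{4} = v_{5}  so sig = (2; 1)
  P={0,2}:  v_{0} + v_{2} = v_{1} + v_{7}  so sig = (2; 1,1)
  P={0,6}:  v_{0} + v_{6} = v_{1} + v_{5}  so sig = (2; 1,1)
  P={2,3}:  v_{2} + v_{3} = v_{1} + v_{6}  so sig = (2; 1,1)
  P={3,7}:  v_{3} + v_{7} = v_{1} + v_{5}  so sig = (2; 1,1)
  P={0,4}:  v_{0} + v_{4} = 2·v_{5} + v_{7}  so sig = (2; 1,2)
  P={3,4}:  v_{3} + v_{4} = 2·v_{5} + v_{6}  so sig = (2; 1,2)
  P={0,3}:  v_{0} + v_{3} = 2·v_{1} + 2·v_{5}  so sig = (2; 2,2)
  P={1,5,6}:  v_{1} + v_{5} + v_{6} = v_{3}  so sig = (3; 1)
  P={1,5,7}:  v_{1} + v_{5} + v_{7} = v_{0}  so sig = (3; 1)

so the primitive-relation signature multiset is
[(2; —), (2; —), (2; 1), (2; 1,1), (2; 1,1), (2; 1,1), (2; 1,1), (2; 1,2), (2; 1,2), (2; 2,2), (3; 1), (3; 1)]


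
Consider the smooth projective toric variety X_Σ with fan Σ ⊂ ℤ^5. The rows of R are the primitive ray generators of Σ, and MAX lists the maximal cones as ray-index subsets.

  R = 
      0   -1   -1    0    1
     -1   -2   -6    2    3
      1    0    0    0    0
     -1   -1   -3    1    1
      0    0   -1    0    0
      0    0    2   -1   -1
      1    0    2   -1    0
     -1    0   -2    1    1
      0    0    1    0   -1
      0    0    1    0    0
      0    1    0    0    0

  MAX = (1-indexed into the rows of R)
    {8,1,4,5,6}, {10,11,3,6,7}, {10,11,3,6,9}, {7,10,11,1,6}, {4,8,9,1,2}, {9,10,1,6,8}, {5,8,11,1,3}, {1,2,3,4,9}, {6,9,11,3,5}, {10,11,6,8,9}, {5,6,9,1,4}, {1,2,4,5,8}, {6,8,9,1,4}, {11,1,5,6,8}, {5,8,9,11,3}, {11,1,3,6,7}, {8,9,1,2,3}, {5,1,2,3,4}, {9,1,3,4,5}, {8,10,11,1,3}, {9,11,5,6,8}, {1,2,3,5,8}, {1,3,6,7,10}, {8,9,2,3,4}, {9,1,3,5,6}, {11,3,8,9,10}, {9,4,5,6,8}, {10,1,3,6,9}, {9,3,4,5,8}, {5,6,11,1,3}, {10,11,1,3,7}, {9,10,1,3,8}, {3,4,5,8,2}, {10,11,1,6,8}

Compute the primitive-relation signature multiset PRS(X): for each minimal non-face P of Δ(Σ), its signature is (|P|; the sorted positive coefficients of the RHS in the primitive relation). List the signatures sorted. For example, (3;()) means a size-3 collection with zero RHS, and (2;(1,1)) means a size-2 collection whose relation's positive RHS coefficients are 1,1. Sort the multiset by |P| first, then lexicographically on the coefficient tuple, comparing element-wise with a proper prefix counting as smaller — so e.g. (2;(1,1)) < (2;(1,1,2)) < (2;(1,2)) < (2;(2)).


18 collections generate NE(X_Σ); each relation:

  • {5,10}:  v_{5} + v_{10} = 0  ⟹  sig = (2;())
  • {4,7}:  v_{4} + v_{7} = v_{1}  ⟹  sig = (2;(1))
  • {2,6}:  v_{2} + v_{6} = v_{1} + v_{4}  ⟹  sig = (2;(1,1))
  • {4,11}:  v_{4} + v_{11} = v_{5} + v_{8}  ⟹  sig = (2;(1,1))
  • {4,10}:  v_{4} + v_{10} = v_{1} + v_{8} + v_{9}  ⟹  sig = (2;(1,1,1))
  • {7,8}:  v_{7} + v_{8} = v_{1} + v_{10} + v_{11}  ⟹  sig = (2;(1,1,1))
  • {7,9}:  v_{7} + v_{9} = v_{3} + v_{6} + v_{10}  ⟹  sig = (2;(1,1,1))
  • {5,7}:  v_{5} + v_{7} = v_{1} + v_{3} + v_{6} + v_{11}  ⟹  sig = (2;(1,1,1,1))
  • {2,11}:  v_{2} + v_{11} = v_{1} + v_{3} + v_{5} + 2·v_{8}  ⟹  sig = (2;(1,1,1,2))
  • {2,7}:  v_{2} + v_{7} = 2·v_{1} + v_{3} + v_{8}  ⟹  sig = (2;(1,1,2))
  • {2,10}:  v_{2} + v_{10} = 2·v_{1} + v_{3} + 2·v_{8} + v_{9}  ⟹  sig = (2;(1,1,2,2))
  • {1,9,11}:  v_{1} + v_{9} + v_{11} = 0  ⟹  sig = (3;())
  • {3,6,8}:  v_{3} + v_{6} + v_{8} = 0  ⟹  sig = (3;())
  • {3,4,6}:  v_{3} + v_{4} + v_{6} = v_{1} + v_{5} + v_{9}  ⟹  sig = (3;(1,1,1))
  • {2,5,9}:  v_{2} + v_{5} + v_{9} = v_{3} + 2·v_{4}  ⟹  sig = (3;(1,2))
  • {1,3,4,8}:  v_{1} + v_{3} + v_{4} + v_{8} = v_{2}  ⟹  sig = (4;(1))
  • {1,5,8,9}:  v_{1} + v_{5} + v_{8} + v_{9} = v_{4}  ⟹  sig = (4;(1))
  • {1,3,6,10,11}:  v_{1} + v_{3} + v_{6} + v_{10} + v_{11} = v_{7}  ⟹  sig = (5;(1))

Hence PRS(X_Σ) =
    |P|=2: 11 collections, coeffs (), (1), (1,1), (1,1), (1,1,1), (1,1,1), (1,1,1), (1,1,1,1), (1,1,1,2), (1,1,2), (1,1,2,2)
    |P|=3: 4 collections, coeffs (), (), (1,1,1), (1,2)
    |P|=4: 2 collections, coeffs (1), (1)
    |P|=5: 1 collection, coeffs (1)


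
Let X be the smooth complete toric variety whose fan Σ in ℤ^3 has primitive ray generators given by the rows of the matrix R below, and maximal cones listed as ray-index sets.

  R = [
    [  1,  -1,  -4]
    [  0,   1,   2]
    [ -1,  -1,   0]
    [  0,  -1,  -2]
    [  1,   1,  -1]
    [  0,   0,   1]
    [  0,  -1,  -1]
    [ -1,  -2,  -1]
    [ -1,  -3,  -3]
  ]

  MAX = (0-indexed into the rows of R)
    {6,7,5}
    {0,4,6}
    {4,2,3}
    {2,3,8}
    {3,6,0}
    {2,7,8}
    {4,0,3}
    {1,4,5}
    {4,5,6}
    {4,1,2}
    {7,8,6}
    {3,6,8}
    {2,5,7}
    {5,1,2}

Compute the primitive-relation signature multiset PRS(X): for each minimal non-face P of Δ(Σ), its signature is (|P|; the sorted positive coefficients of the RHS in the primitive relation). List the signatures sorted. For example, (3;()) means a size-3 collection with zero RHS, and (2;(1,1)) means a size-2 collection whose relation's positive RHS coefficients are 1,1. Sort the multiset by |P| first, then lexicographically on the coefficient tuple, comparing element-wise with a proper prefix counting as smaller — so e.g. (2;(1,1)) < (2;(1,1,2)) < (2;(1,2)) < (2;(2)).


Primitive collections (17):

  P={1,3}:  v_{1} + v_{3} = 0 — sig = (2;())
  P={1,6}:  v_{1} + v_{6} = v_{5} — sig = (2;(1))
  P={1,8}:  v_{1} + v_{8} = v_{7} — sig = (2;(1))
  P={2,6}:  v_{2} + v_{6} = v_{7} — sig = (2;(1))
  P={3,5}:  v_{3} + v_{5} = v_{6} — sig = (2;(1))
  P={3,7}:  v_{3} + v_{7} = v_{8} — sig = (2;(1))
  P={4,7}:  v_{4} + v_{7} = v_{3} — sig = (2;(1))
  P={0,1}:  v_{0} + v_{1} = v_{4} + v_{6} — sig = (2;(1,1))
  P={1,7}:  v_{1} + v_{7} = v_{2} + v_{5} — sig = (2;(1,1))
  P={5,8}:  v_{5} + v_{8} = v_{6} + v_{7} — sig = (2;(1,1))
  P={0,5}:  v_{0} + v_{5} = v_{4} + 2·v_{6} — sig = (2;(1,2))
  P={0,7}:  v_{0} + v_{7} = 2·v_{3} + v_{6} — sig = (2;(1,2))
  P={0,8}:  v_{0} + v_{8} = 3·v_{3} + v_{6} — sig = (2;(1,3))
  P={0,2}:  v_{0} + v_{2} = 2·v_{3} — sig = (2;(2))
  P={4,8}:  v_{4} + v_{8} = 2·v_{3} — sig = (2;(2))
  P={2,4,5}:  v_{2} + v_{4} + v_{5} = 0 — sig = (3;())
  P={3,4,6}:  v_{3} + v_{4} + v_{6} = v_{0} — sig = (3;(1))

Signatures (|P|; sorted positive RHS coefficients), sorted:
    |P|=2: 15 collections, coeffs (), (1), (1), (1), (1), (1), (1), (1,1), (1,1), (1,1), (1,2), (1,2), (1,3), (2), (2)
    |P|=3: 2 collections, coeffs (), (1)


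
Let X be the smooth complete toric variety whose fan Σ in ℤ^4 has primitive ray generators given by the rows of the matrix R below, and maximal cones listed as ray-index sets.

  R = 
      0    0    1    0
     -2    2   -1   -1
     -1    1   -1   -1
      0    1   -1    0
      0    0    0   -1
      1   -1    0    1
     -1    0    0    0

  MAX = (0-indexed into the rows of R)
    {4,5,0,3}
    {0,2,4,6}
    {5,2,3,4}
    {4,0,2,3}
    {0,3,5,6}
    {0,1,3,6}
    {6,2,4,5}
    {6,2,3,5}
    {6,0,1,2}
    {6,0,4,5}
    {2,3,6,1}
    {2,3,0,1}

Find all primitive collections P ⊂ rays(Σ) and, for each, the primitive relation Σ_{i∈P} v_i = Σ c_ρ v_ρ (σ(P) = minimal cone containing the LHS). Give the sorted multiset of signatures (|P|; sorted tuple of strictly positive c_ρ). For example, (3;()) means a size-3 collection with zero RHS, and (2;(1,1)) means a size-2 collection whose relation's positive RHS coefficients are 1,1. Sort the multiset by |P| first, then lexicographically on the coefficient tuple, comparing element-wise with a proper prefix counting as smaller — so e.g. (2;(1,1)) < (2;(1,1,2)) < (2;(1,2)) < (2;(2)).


The 5 primitive collections of Σ (r=7, n=4):

  {1,5}:  v_{1} + v_{5} = v_{3} + v_{6}  ⇒ sig = (2;(1,1))
  {1,4}:  v_{1} + v_{4} = v_{0} + 2·v_{2}  ⇒ sig = (2;(1,2))
  {0,2,5}:  v_{0} + v_{2} + v_{5} = 0  ⇒ sig = (3;())
  {3,4,6}:  v_{3} + v_{4} + v_{6} = v_{2}  ⇒ sig = (3;(1))
  {0,2,3,6}:  v_{0} + v_{2} + v_{3} + v_{6} = v_{1}  ⇒ sig = (4;(1))

Sorted signature multiset PRS(X):
[(2;(1,1)), (2;(1,2)), (3;()), (3;(1)), (4;(1))]


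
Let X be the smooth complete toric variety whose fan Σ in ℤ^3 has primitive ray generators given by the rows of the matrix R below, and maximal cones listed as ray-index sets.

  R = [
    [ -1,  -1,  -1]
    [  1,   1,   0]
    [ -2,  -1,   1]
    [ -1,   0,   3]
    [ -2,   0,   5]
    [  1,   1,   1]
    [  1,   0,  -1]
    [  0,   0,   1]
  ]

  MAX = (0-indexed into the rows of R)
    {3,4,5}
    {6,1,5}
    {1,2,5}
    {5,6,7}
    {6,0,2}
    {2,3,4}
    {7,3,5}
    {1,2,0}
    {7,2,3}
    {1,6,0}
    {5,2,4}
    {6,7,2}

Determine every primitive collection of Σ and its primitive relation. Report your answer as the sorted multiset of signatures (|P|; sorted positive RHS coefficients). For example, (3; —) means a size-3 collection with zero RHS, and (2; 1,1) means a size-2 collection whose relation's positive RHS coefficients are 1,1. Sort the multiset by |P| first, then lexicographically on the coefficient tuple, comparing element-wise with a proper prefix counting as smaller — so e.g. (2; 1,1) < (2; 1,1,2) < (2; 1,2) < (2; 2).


Minimal non-faces — 14 found among 8 rays, 12 max cones:

  • {0,5}:  v_{0} + v_{5} = 0  ⟹  sig = (2; —)
  • {1,7}:  v_{1} + v_{7} = v_{5}  ⟹  sig = (2; 1)
  • {0,3}:  v_{0} + v_{3} = v_{2} + v_{7}  ⟹  sig = (2; 1,1)
  • {0,4}:  v_{0} + v_{4} = v_{2} + v_{3}  ⟹  sig = (2; 1,1)
  • {0,7}:  v_{0} + v_{7} = v_{2} + v_{6}  ⟹  sig = (2; 1,1)
  • {4,6}:  v_{4} + v_{6} = v_{3} + v_{7}  ⟹  sig = (2; 1,1)
  • {1,3}:  v_{1} + v_{3} = v_{2} + 2·v_{5}  ⟹  sig = (2; 1,2)
  • {3,6}:  v_{3} + v_{6} = 2·v_{7}  ⟹  sig = (2; 2)
  • {4,7}:  v_{4} + v_{7} = 2·v_{3}  ⟹  sig = (2; 2)
  • {1,4}:  v_{1} + v_{4} = 2·v_{2} + 3·v_{5}  ⟹  sig = (2; 2,3)
  • {1,2,6}:  v_{1} + v_{2} + v_{6} = 0  ⟹  sig = (3; —)
  • {2,3,5}:  v_{2} + v_{3} + v_{5} = v_{4}  ⟹  sig = (3; 1)
  • {2,5,6}:  v_{2} + v_{5} + v_{6} = v_{7}  ⟹  sig = (3; 1)
  • {2,5,7}:  v_{2} + v_{5} + v_{7} = v_{3}  ⟹  sig = (3; 1)

Sorted signature multiset PRS(X):
{ (2; —),  (2; 1),  (2; 1,1) ×4,  (2; 1,2),  (2; 2) ×2,  (2; 2,3),  (3; —),  (3; 1) ×3 }


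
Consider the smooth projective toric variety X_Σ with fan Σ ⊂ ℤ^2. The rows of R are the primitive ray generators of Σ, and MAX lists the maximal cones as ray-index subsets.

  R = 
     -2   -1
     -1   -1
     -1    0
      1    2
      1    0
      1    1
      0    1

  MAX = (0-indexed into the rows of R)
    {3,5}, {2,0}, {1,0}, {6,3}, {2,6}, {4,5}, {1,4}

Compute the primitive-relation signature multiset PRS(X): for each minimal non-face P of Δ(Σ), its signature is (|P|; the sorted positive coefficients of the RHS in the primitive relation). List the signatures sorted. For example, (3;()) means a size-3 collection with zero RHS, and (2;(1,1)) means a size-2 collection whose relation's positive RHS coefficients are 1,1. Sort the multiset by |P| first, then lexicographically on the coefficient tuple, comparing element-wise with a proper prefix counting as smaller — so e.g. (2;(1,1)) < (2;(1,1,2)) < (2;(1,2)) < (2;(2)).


Δ(Σ) — 7 vertices, 14 min non-faces:

  P = {1,5}:  v_{1} + v_{5} = 0  so sig = (2;())
  P = {2,4}:  v_{2} + v_{4} = 0  so sig = (2;())
  P = {0,4}:  v_{0} + v_{4} = v_{1}  so sig = (2;(1))
  P = {0,5}:  v_{0} + v_{5} = v_{2}  so sig = (2;(1))
  P = {1,2}:  v_{1} + v_{2} = v_{0}  so sig = (2;(1))
  P = {1,3}:  v_{1} + v_{3} = v_{6}  so sig = (2;(1))
  P = {1,6}:  v_{1} + v_{6} = v_{2}  so sig = (2;(1))
  P = {2,5}:  v_{2} + v_{5} = v_{6}  so sig = (2;(1))
  P = {4,6}:  v_{4} + v_{6} = v_{5}  so sig = (2;(1))
  P = {5,6}:  v_{5} + v_{6} = v_{3}  so sig = (2;(1))
  P = {0,3}:  v_{0} + v_{3} = v_{2} + v_{6}  so sig = (2;(1,1))
  P = {0,6}:  v_{0} + v_{6} = 2·v_{2}  so sig = (2;(2))
  P = {2,3}:  v_{2} + v_{3} = 2·v_{6}  so sig = (2;(2))
  P = {3,4}:  v_{3} + v_{4} = 2·v_{5}  so sig = (2;(2))

Sorted signature multiset PRS(X):
[(2;()), (2;()), (2;(1)), (2;(1)), (2;(1)), (2;(1)), (2;(1)), (2;(1)), (2;(1)), (2;(1)), (2;(1,1)), (2;(2)), (2;(2)), (2;(2))]
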